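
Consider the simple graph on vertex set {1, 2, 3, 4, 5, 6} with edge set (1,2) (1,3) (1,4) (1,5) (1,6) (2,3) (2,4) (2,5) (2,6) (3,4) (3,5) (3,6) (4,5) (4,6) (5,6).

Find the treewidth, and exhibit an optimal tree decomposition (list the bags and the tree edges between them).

Treewidth 5.
Bags: B1 = {1, 2, 3, 4, 5, 6}
Tree: (single bag)

A single bag containing all 6 vertices is trivially a valid decomposition of width 5. Conversely, {1, 2, 3, 4, 5, 6} is a clique of size 6, and the vertices of any clique must share a bag in every tree decomposition; so some bag has ≥ 6 vertices and tw(G) ≥ 5. The upper and lower bounds meet at 5, so that is the treewidth.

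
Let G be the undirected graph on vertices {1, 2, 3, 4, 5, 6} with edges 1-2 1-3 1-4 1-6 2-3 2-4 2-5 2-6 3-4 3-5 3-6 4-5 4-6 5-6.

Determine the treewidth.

A width-4 tree decomposition is:
Bags: B1 = {1, 2, 3, 4, 6}  B2 = {2, 3, 4, 5, 6}
Tree: B1–B2
Every bag has size at most 5, so the width is 5 − 1 = 4 and tw(G) ≤ 4. For the lower bound, the 5 vertices {1, 2, 3, 4, 6} are pairwise adjacent, and any tree decomposition puts a clique entirely inside one bag — forcing width ≥ 4. Therefore the treewidth is 4.

4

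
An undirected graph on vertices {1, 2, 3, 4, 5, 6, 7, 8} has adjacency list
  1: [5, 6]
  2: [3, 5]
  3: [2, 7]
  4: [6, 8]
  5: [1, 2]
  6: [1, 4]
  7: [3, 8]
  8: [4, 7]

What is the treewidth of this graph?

A width-2 tree decomposition is:
Bags: B1 = {1, 4, 6}  B2 = {1, 4, 5}  B3 = {2, 4, 5}  B4 = {2, 3, 4}  B5 = {3, 4, 7}  B6 = {4, 7, 8}
Tree: B1–B2, B2–B3, B3–B4, B4–B5, B5–B6
Every bag has size at most 3, so the width is 3 − 1 = 2 and tw(G) ≤ 2. For the lower bound, G contains the cycle 4–6–1–5–2–3–7–8–4, so G is not a forest; only forests have treewidth ≤ 1, hence tw(G) ≥ 2. Hence tw(G) = 2 exactly.

2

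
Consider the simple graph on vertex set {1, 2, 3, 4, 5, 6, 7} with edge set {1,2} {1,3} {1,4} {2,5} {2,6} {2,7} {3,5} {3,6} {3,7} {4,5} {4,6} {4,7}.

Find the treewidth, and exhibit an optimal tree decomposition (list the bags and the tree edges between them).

Treewidth 3.
One such decomposition:
Bags: B1 = {2, 3, 4, 7}  B2 = {2, 3, 4, 5}  B3 = {2, 3, 4, 6}  B4 = {1, 2, 3, 4}
Tree: B1–B2, B2–B3, B3–B4

Each bag holds 4 vertices, so the decomposition has width 3, which upper-bounds the treewidth. For the lower bound: the 4 vertex sets {2,7}, {4,5}, {3}, {6} are disjoint, each induces a connected subgraph, and every pair is joined by at least one edge of G. Contracting each set to a single vertex therefore yields K_{4} as a minor, and since treewidth is minor-monotone, tw(G) ≥ tw(K_{4}) = 3. Hence tw(G) = 3 exactly.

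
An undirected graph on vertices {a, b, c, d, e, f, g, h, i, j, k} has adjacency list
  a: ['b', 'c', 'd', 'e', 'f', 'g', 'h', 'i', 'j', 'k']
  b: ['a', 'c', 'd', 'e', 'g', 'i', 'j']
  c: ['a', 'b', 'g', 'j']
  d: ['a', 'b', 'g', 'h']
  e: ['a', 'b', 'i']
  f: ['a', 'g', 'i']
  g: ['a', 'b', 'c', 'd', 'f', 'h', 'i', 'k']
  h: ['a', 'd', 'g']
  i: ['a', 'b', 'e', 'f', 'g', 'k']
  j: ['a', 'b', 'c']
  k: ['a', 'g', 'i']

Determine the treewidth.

3

A width-3 tree decomposition is:
Bags: B1 = {a, b, d, g}  B2 = {a, b, c, g}  B3 = {a, b, g, i}  B4 = {a, g, i, k}  B5 = {a, b, e, i}  B6 = {a, f, g, i}  B7 = {a, d, g, h}  B8 = {a, b, c, j}
Tree: B1–B2, B2–B3, B3–B4, B3–B5, B3–B6, B1–B7, B2–B8
Every bag has size at most 4, so the width is 4 − 1 = 3 and tw(G) ≤ 3. On the other hand G contains the 4-clique {a, d, g, h}. A clique must lie in a single bag of any decomposition, so no decomposition can have width below 3. The upper and lower bounds meet at 3, so that is the treewidth.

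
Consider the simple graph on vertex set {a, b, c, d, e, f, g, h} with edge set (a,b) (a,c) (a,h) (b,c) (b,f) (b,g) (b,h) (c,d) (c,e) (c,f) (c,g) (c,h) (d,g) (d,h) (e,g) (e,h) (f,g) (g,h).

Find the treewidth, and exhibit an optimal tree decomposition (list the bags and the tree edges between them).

The largest bag has 4 vertices, giving width 3; this decomposition certifies tw(G) ≤ 3. For the lower bound, the 4 vertices {c, d, g, h} are pairwise adjacent, and any tree decomposition puts a clique entirely inside one bag — forcing width ≥ 3. Hence tw(G) = 3 exactly.

Treewidth 3.
One optimal decomposition is:
Bags: B1 = {b, c, g, h}  B2 = {c, d, g, h}  B3 = {b, c, f, g}  B4 = {c, e, g, h}  B5 = {a, b, c, h}
Tree: B1–B2, B1–B3, B1–B4, B1–B5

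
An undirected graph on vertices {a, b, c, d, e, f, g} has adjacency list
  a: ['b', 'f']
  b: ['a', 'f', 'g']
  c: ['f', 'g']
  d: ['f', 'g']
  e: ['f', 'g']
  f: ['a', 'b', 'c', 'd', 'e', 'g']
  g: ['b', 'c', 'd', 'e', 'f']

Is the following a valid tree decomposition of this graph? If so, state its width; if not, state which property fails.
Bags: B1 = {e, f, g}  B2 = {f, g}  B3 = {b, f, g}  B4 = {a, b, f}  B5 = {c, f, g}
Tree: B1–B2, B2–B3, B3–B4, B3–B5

No — vertex d appears in no bag.

A tree decomposition must satisfy three properties: every vertex lies in some bag; for every edge, both endpoints lie together in some bag; and for every vertex, the bags containing it form a connected subtree. Here vertex d appears in no bag, so the decomposition is invalid.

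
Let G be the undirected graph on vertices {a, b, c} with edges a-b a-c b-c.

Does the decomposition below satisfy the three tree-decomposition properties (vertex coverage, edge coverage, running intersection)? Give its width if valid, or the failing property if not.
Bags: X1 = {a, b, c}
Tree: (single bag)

Checking the three conditions: (i) the bags cover all of {a, b, c}; (ii) for each edge, some bag contains both endpoints; (iii) the bags containing any fixed vertex form a subtree. All hold, so the decomposition is valid with width 3 − 1 = 2.

Yes; width 2.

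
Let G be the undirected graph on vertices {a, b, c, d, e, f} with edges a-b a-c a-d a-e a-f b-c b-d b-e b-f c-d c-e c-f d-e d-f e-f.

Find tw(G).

5

A width-5 tree decomposition is:
Bags: B1 = {a, b, c, d, e, f}
Tree: (single bag)
A single bag containing all 6 vertices is trivially a valid decomposition of width 5. Conversely, {a, b, c, d, e, f} is a clique of size 6, and the vertices of any clique must share a bag in every tree decomposition; so some bag has ≥ 6 vertices and tw(G) ≥ 5. Therefore the treewidth is 5.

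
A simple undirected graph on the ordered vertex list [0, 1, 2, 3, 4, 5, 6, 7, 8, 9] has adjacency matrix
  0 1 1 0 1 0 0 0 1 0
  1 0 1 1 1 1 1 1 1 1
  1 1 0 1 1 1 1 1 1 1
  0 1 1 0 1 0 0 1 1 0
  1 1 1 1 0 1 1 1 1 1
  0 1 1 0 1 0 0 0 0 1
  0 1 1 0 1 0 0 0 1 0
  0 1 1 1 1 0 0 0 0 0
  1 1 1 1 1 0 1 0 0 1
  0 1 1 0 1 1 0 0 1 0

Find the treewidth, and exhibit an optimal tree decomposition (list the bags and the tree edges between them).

Each bag holds 5 vertices, so the decomposition has width 4, which upper-bounds the treewidth. Conversely, {0, 1, 2, 4, 8} is a clique of size 5, and the vertices of any clique must share a bag in every tree decomposition; so some bag has ≥ 5 vertices and tw(G) ≥ 4. Hence tw(G) = 4 exactly.

Treewidth 4.
Bags: B1 = {1, 2, 4, 8, 9}  B2 = {1, 2, 4, 6, 8}  B3 = {1, 2, 3, 4, 8}  B4 = {1, 2, 3, 4, 7}  B5 = {0, 1, 2, 4, 8}  B6 = {1, 2, 4, 5, 9}
Tree: B1–B2, B1–B3, B3–B4, B2–B5, B1–B6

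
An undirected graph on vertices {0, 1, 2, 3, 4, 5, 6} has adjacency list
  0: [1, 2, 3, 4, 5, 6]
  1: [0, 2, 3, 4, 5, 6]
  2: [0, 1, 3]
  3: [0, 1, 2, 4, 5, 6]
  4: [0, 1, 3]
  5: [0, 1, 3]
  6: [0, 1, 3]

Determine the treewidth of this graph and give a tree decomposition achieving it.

Treewidth 3.
Bags: B1 = {0, 1, 3, 4}  B2 = {0, 1, 3, 6}  B3 = {0, 1, 3, 5}  B4 = {0, 1, 2, 3}
Tree: B1–B2, B2–B3, B1–B4

Every bag has size at most 4, so the width is 4 − 1 = 3 and tw(G) ≤ 3. Conversely, {0, 1, 2, 3} is a clique of size 4, and the vertices of any clique must share a bag in every tree decomposition; so some bag has ≥ 4 vertices and tw(G) ≥ 3. Combining the bounds, tw(G) = 3.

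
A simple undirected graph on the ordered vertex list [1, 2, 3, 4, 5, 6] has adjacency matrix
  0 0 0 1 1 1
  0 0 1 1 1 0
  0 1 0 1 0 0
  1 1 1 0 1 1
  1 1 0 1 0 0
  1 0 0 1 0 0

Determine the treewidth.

2

A width-2 tree decomposition is:
Bags: B1 = {1, 4, 5}  B2 = {2, 4, 5}  B3 = {2, 3, 4}  B4 = {1, 4, 6}
Tree: B1–B2, B2–B3, B1–B4
Every bag has size at most 3, so the width is 3 − 1 = 2 and tw(G) ≤ 2. For the lower bound, the 3 vertices {1, 4, 5} are pairwise adjacent, and any tree decomposition puts a clique entirely inside one bag — forcing width ≥ 2. Combining the bounds, tw(G) = 2.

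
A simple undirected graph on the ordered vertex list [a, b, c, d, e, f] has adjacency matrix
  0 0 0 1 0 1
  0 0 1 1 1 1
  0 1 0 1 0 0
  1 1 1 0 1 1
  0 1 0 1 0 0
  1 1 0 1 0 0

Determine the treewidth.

2

A width-2 tree decomposition is:
Bags: B1 = {b, d, f}  B2 = {a, d, f}  B3 = {b, d, e}  B4 = {b, c, d}
Tree: B1–B2, B1–B3, B1–B4
The largest bag has 3 vertices, giving width 2; this decomposition certifies tw(G) ≤ 2. On the other hand G contains the 3-clique {a, d, f}. A clique must lie in a single bag of any decomposition, so no decomposition can have width below 2. Therefore the treewidth is 2.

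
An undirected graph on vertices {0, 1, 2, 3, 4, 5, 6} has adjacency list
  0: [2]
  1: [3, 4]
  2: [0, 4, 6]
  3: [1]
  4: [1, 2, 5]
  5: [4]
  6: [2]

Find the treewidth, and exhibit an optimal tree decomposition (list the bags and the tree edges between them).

Every bag has size at most 2, so the width is 2 − 1 = 1 and tw(G) ≤ 1. G has an edge, so its treewidth is at least 1. Hence tw(G) = 1 exactly.

Treewidth 1.
One optimal decomposition is:
Bags: B1 = {2, 4}  B2 = {1, 4}  B3 = {1, 3}  B4 = {4, 5}  B5 = {2, 6}  B6 = {0, 2}
Tree: B1–B2, B2–B3, B2–B4, B1–B5, B1–B6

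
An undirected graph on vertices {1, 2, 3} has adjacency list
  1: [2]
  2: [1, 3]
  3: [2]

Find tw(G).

1

A width-1 tree decomposition is:
Bags: B1 = {1, 2}  B2 = {2, 3}
Tree: B1–B2
The largest bag has 2 vertices, giving width 1; this decomposition certifies tw(G) ≤ 1. Any graph with an edge has treewidth ≥ 1, and G has the edge 2–1. Combining the bounds, tw(G) = 1.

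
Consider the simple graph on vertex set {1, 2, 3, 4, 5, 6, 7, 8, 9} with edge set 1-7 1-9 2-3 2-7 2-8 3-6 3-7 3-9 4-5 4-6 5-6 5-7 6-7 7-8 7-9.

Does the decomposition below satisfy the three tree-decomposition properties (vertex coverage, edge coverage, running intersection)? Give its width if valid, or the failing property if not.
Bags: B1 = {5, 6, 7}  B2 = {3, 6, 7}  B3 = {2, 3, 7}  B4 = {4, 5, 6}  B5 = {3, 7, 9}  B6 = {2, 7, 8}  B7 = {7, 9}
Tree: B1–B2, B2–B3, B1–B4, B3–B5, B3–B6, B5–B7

No — vertex 1 appears in no bag.

A tree decomposition must satisfy three properties: every vertex lies in some bag; for every edge, both endpoints lie together in some bag; and for every vertex, the bags containing it form a connected subtree. Here vertex 1 appears in no bag, so the decomposition is invalid.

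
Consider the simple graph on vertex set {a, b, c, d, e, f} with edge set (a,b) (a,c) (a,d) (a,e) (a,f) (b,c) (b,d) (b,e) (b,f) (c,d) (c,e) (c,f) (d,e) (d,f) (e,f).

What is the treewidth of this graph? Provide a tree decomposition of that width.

Treewidth 5.
One such decomposition:
Bags: B1 = {a, b, c, d, e, f}
Tree: (single bag)

A single bag containing all 6 vertices is trivially a valid decomposition of width 5. On the other hand G contains the 6-clique {a, b, c, d, e, f}. A clique must lie in a single bag of any decomposition, so no decomposition can have width below 5. Hence tw(G) = 5 exactly.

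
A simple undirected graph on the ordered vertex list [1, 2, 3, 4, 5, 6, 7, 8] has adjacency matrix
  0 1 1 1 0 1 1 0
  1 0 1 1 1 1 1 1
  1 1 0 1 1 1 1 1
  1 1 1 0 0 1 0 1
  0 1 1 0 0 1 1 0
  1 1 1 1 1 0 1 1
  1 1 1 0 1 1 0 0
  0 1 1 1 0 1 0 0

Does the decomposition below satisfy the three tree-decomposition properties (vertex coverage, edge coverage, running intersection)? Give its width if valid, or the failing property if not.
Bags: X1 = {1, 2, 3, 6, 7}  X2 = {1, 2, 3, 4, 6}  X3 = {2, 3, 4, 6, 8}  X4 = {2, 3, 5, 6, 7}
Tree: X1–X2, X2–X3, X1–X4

Yes; width 4.

Every vertex of G appears in some bag (union = {1, 2, 3, 4, 5, 6, 7, 8}); every edge is covered by a bag; and for each vertex v the set of bags containing v is connected in the bag tree. The decomposition is therefore valid. The largest bag has 5 vertices, so the width is 4.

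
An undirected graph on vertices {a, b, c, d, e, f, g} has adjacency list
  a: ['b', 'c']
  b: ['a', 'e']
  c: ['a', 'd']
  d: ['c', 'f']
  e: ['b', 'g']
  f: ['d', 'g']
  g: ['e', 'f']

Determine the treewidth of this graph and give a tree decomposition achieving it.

Treewidth 2.
One such decomposition:
Bags: B1 = {e, f, g}  B2 = {b, e, f}  B3 = {a, b, f}  B4 = {a, c, f}  B5 = {c, d, f}
Tree: B1–B2, B2–B3, B3–B4, B4–B5

Each bag holds 3 vertices, so the decomposition has width 2, which upper-bounds the treewidth. Since f–g–e–b–a–c–d–f is a cycle in G, G is not acyclic. Forests are exactly the graphs of treewidth ≤ 1, so tw(G) ≥ 2. The upper and lower bounds meet at 2, so that is the treewidth.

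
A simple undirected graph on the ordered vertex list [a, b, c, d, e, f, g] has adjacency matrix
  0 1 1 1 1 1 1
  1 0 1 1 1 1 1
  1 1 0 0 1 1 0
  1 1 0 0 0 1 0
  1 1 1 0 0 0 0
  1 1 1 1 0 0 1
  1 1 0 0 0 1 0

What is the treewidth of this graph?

A width-3 tree decomposition is:
Bags: B1 = {a, b, d, f}  B2 = {a, b, c, f}  B3 = {a, b, c, e}  B4 = {a, b, f, g}
Tree: B1–B2, B2–B3, B1–B4
Every bag has size at most 4, so the width is 4 − 1 = 3 and tw(G) ≤ 3. Conversely, {a, b, c, e} is a clique of size 4, and the vertices of any clique must share a bag in every tree decomposition; so some bag has ≥ 4 vertices and tw(G) ≥ 3. Hence tw(G) = 3 exactly.

3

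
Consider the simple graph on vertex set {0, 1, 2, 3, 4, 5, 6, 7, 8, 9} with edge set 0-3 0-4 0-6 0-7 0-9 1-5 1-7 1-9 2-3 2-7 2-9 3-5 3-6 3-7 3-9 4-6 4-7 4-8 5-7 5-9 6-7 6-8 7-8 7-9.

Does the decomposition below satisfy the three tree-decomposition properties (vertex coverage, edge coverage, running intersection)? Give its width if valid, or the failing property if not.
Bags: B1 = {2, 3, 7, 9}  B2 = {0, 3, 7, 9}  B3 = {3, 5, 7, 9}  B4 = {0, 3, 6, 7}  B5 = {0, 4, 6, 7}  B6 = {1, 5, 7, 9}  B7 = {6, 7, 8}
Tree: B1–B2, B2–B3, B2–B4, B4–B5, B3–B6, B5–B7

A tree decomposition must satisfy three properties: every vertex lies in some bag; for every edge, both endpoints lie together in some bag; and for every vertex, the bags containing it form a connected subtree. Here edge (4,8) lies in no bag, so the decomposition is invalid.

No — edge (4,8) lies in no bag.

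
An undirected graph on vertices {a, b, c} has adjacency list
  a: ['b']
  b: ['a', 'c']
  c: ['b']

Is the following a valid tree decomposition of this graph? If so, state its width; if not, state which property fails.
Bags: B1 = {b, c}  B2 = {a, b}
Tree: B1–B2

Vertex coverage: the bags together contain {a, b, c}, the full vertex set. Edge coverage: each edge of G has both endpoints in at least one bag. Running intersection: for every vertex, the bags containing it form a connected subtree. All three properties hold, so this is a valid tree decomposition of width max|bag| − 1 = 1, and hence tw(G) ≤ 1.

Yes; width 1.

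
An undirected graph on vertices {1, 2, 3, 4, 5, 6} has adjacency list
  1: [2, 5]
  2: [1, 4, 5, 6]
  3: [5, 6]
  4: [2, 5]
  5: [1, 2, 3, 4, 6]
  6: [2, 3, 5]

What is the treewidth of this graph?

A width-2 tree decomposition is:
Bags: B1 = {2, 5, 6}  B2 = {1, 2, 5}  B3 = {2, 4, 5}  B4 = {3, 5, 6}
Tree: B1–B2, B1–B3, B1–B4
Each bag holds 3 vertices, so the decomposition has width 2, which upper-bounds the treewidth. On the other hand G contains the 3-clique {1, 2, 5}. A clique must lie in a single bag of any decomposition, so no decomposition can have width below 2. Therefore the treewidth is 2.

2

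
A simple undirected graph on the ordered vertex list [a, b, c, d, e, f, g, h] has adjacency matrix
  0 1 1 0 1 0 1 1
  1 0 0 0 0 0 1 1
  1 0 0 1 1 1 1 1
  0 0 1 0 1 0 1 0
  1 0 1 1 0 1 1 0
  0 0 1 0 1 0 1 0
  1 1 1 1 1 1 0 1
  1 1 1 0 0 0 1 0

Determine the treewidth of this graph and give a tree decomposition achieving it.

Treewidth 3.
Bags: B1 = {a, c, g, h}  B2 = {a, b, g, h}  B3 = {a, c, e, g}  B4 = {c, d, e, g}  B5 = {c, e, f, g}
Tree: B1–B2, B1–B3, B3–B4, B4–B5

The largest bag has 4 vertices, giving width 3; this decomposition certifies tw(G) ≤ 3. Conversely, {c, d, e, g} is a clique of size 4, and the vertices of any clique must share a bag in every tree decomposition; so some bag has ≥ 4 vertices and tw(G) ≥ 3. Combining the bounds, tw(G) = 3.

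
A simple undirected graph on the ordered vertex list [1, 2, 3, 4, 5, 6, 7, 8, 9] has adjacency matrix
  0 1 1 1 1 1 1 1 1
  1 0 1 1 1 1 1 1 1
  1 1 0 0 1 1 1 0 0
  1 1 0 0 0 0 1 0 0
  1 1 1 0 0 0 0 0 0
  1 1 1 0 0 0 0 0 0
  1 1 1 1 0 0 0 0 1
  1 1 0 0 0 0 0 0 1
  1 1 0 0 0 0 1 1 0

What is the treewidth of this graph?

3

A width-3 tree decomposition is:
Bags: B1 = {1, 2, 4, 7}  B2 = {1, 2, 3, 7}  B3 = {1, 2, 3, 5}  B4 = {1, 2, 3, 6}  B5 = {1, 2, 7, 9}  B6 = {1, 2, 8, 9}
Tree: B1–B2, B2–B3, B3–B4, B1–B5, B5–B6
The largest bag has 4 vertices, giving width 3; this decomposition certifies tw(G) ≤ 3. For the lower bound, the 4 vertices {1, 2, 8, 9} are pairwise adjacent, and any tree decomposition puts a clique entirely inside one bag — forcing width ≥ 3. Hence tw(G) = 3 exactly.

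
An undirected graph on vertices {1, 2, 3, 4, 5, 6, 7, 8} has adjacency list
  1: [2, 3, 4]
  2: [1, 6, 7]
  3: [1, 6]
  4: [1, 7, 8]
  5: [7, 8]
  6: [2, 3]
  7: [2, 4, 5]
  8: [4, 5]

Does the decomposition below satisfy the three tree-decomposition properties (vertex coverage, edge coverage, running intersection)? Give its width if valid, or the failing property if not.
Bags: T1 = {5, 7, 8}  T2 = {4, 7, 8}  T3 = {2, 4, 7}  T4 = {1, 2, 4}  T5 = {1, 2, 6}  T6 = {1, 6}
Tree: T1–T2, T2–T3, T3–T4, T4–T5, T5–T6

No — vertex 3 appears in no bag.

A tree decomposition must satisfy three properties: every vertex lies in some bag; for every edge, both endpoints lie together in some bag; and for every vertex, the bags containing it form a connected subtree. Here vertex 3 appears in no bag, so the decomposition is invalid.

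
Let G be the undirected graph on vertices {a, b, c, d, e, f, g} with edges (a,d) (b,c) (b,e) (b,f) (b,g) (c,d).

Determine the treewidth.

A width-1 tree decomposition is:
Bags: B1 = {b, c}  B2 = {b, g}  B3 = {c, d}  B4 = {a, d}  B5 = {b, e}  B6 = {b, f}
Tree: B1–B2, B1–B3, B3–B4, B2–B5, B2–B6
The largest bag has 2 vertices, giving width 1; this decomposition certifies tw(G) ≤ 1. Since G has at least one edge (e.g. b–c), it is not an edgeless graph, so tw(G) ≥ 1. Therefore the treewidth is 1.

1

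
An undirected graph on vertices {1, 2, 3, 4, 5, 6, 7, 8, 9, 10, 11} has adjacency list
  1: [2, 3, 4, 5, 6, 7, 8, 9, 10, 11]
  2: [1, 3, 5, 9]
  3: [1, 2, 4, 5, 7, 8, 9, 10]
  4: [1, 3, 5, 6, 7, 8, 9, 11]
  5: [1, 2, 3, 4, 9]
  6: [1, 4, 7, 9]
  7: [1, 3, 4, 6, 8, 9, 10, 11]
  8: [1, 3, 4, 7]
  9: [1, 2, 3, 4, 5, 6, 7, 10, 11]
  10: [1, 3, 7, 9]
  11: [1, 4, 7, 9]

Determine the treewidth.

4

A width-4 tree decomposition is:
Bags: B1 = {1, 3, 4, 7, 9}  B2 = {1, 3, 7, 9, 10}  B3 = {1, 4, 7, 9, 11}  B4 = {1, 3, 4, 5, 9}  B5 = {1, 2, 3, 5, 9}  B6 = {1, 3, 4, 7, 8}  B7 = {1, 4, 6, 7, 9}
Tree: B1–B2, B1–B3, B1–B4, B4–B5, B1–B6, B1–B7
Every bag has size at most 5, so the width is 5 − 1 = 4 and tw(G) ≤ 4. Conversely, {1, 3, 4, 7, 8} is a clique of size 5, and the vertices of any clique must share a bag in every tree decomposition; so some bag has ≥ 5 vertices and tw(G) ≥ 4. Therefore the treewidth is 4.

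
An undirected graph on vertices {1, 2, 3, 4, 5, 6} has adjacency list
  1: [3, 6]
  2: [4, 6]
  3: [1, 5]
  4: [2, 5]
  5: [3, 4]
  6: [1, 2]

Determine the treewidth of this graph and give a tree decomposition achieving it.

The largest bag has 3 vertices, giving width 2; this decomposition certifies tw(G) ≤ 2. Since 5–4–2–6–1–3–5 is a cycle in G, G is not acyclic. Forests are exactly the graphs of treewidth ≤ 1, so tw(G) ≥ 2. Combining the bounds, tw(G) = 2.

Treewidth 2.
Bags: B1 = {2, 4, 5}  B2 = {2, 5, 6}  B3 = {1, 5, 6}  B4 = {1, 3, 5}
Tree: B1–B2, B2–B3, B3–B4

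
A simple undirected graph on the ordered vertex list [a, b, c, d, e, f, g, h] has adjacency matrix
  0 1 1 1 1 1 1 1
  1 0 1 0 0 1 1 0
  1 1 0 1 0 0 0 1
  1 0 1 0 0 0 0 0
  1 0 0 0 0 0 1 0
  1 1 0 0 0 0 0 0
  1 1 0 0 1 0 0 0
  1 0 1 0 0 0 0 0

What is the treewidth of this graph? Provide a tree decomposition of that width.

Treewidth 2.
Bags: B1 = {a, b, c}  B2 = {a, c, d}  B3 = {a, b, g}  B4 = {a, c, h}  B5 = {a, e, g}  B6 = {a, b, f}
Tree: B1–B2, B1–B3, B1–B4, B3–B5, B1–B6

Every bag has size at most 3, so the width is 3 − 1 = 2 and tw(G) ≤ 2. On the other hand G contains the 3-clique {a, c, d}. A clique must lie in a single bag of any decomposition, so no decomposition can have width below 2. Therefore the treewidth is 2.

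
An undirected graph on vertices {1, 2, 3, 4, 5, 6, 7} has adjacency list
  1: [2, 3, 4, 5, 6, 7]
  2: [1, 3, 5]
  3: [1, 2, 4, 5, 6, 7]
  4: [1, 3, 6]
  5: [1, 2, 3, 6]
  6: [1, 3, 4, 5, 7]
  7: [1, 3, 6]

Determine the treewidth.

A width-3 tree decomposition is:
Bags: B1 = {1, 3, 5, 6}  B2 = {1, 3, 4, 6}  B3 = {1, 2, 3, 5}  B4 = {1, 3, 6, 7}
Tree: B1–B2, B1–B3, B2–B4
Every bag has size at most 4, so the width is 4 − 1 = 3 and tw(G) ≤ 3. For the lower bound, the 4 vertices {1, 2, 3, 5} are pairwise adjacent, and any tree decomposition puts a clique entirely inside one bag — forcing width ≥ 3. Therefore the treewidth is 3.

3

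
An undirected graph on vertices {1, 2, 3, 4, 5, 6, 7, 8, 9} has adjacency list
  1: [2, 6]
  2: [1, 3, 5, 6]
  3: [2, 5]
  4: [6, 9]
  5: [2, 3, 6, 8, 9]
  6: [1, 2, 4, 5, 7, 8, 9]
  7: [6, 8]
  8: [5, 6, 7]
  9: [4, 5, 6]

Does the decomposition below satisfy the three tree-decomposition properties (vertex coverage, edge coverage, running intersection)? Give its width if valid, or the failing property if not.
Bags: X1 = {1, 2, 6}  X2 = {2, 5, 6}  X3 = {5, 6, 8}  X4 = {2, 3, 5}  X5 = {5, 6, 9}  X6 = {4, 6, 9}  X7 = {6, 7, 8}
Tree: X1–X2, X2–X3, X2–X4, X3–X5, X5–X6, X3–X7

Yes; width 2.

Vertex coverage: the bags together contain {1, 2, 3, 4, 5, 6, 7, 8, 9}, the full vertex set. Edge coverage: each edge of G has both endpoints in at least one bag. Running intersection: for every vertex, the bags containing it form a connected subtree. All three properties hold, so this is a valid tree decomposition of width max|bag| − 1 = 2, and hence tw(G) ≤ 2.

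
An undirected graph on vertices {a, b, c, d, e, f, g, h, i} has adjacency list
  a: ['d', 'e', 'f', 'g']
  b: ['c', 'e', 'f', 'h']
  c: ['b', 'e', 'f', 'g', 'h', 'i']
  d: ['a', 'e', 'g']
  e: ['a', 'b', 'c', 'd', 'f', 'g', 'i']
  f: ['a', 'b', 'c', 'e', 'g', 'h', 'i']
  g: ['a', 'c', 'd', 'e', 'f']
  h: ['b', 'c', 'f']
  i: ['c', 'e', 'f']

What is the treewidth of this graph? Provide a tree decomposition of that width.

The largest bag has 4 vertices, giving width 3; this decomposition certifies tw(G) ≤ 3. On the other hand G contains the 4-clique {a, d, e, g}. A clique must lie in a single bag of any decomposition, so no decomposition can have width below 3. The upper and lower bounds meet at 3, so that is the treewidth.

Treewidth 3.
Bags: B1 = {c, e, f, g}  B2 = {a, e, f, g}  B3 = {c, e, f, i}  B4 = {b, c, e, f}  B5 = {b, c, f, h}  B6 = {a, d, e, g}
Tree: B1–B2, B1–B3, B1–B4, B4–B5, B2–B6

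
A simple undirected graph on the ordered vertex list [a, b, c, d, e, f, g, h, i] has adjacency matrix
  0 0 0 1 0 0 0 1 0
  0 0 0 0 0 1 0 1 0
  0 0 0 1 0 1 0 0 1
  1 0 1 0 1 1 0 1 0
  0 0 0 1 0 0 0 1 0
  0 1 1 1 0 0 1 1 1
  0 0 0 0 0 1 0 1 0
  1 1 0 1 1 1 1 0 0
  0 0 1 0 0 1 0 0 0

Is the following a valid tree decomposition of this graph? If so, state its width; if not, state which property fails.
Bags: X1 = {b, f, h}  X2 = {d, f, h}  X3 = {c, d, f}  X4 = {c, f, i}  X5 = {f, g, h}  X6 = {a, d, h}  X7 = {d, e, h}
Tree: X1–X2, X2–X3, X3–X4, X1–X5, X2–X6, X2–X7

Vertex coverage: the bags together contain {a, b, c, d, e, f, g, h, i}, the full vertex set. Edge coverage: each edge of G has both endpoints in at least one bag. Running intersection: for every vertex, the bags containing it form a connected subtree. All three properties hold, so this is a valid tree decomposition of width max|bag| − 1 = 2, and hence tw(G) ≤ 2.

Yes; width 2.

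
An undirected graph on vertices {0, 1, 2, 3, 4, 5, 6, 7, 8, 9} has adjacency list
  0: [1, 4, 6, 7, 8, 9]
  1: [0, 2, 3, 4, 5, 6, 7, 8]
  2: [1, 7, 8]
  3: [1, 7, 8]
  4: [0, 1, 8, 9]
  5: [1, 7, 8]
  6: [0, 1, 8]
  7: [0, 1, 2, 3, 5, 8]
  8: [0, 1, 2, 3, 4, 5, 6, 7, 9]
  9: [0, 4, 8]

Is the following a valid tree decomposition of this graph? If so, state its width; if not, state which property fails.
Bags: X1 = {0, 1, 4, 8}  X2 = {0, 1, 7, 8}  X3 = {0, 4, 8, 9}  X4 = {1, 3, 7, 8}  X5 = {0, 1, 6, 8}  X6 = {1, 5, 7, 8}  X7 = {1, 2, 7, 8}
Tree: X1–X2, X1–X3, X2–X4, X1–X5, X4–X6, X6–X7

Vertex coverage: the bags together contain {0, 1, 2, 3, 4, 5, 6, 7, 8, 9}, the full vertex set. Edge coverage: each edge of G has both endpoints in at least one bag. Running intersection: for every vertex, the bags containing it form a connected subtree. All three properties hold, so this is a valid tree decomposition of width max|bag| − 1 = 3, and hence tw(G) ≤ 3.

Yes; width 3.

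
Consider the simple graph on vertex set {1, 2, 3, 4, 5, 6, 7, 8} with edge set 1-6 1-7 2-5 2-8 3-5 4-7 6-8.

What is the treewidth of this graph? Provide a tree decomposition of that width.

Every bag has size at most 2, so the width is 2 − 1 = 1 and tw(G) ≤ 1. Since G has at least one edge (e.g. 3–5), it is not an edgeless graph, so tw(G) ≥ 1. Therefore the treewidth is 1.

Treewidth 1.
One such decomposition:
Bags: B1 = {3, 5}  B2 = {2, 5}  B3 = {2, 8}  B4 = {6, 8}  B5 = {1, 6}  B6 = {1, 7}  B7 = {4, 7}
Tree: B1–B2, B2–B3, B3–B4, B4–B5, B5–B6, B6–B7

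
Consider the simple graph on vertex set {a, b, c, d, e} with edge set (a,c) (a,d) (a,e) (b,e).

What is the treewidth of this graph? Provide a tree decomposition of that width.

Treewidth 1.
One optimal decomposition is:
Bags: B1 = {a, e}  B2 = {b, e}  B3 = {a, c}  B4 = {a, d}
Tree: B1–B2, B1–B3, B1–B4

Every bag has size at most 2, so the width is 2 − 1 = 1 and tw(G) ≤ 1. G has an edge, so its treewidth is at least 1. The upper and lower bounds meet at 1, so that is the treewidth.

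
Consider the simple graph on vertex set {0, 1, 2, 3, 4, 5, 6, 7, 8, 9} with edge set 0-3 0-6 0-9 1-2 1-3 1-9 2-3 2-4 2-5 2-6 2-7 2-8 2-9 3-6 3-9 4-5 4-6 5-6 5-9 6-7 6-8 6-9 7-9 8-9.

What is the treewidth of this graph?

3

A width-3 tree decomposition is:
Bags: B1 = {2, 3, 6, 9}  B2 = {2, 6, 7, 9}  B3 = {2, 6, 8, 9}  B4 = {0, 3, 6, 9}  B5 = {1, 2, 3, 9}  B6 = {2, 5, 6, 9}  B7 = {2, 4, 5, 6}
Tree: B1–B2, B1–B3, B1–B4, B1–B5, B3–B6, B6–B7
Each bag holds 4 vertices, so the decomposition has width 3, which upper-bounds the treewidth. On the other hand G contains the 4-clique {0, 3, 6, 9}. A clique must lie in a single bag of any decomposition, so no decomposition can have width below 3. The upper and lower bounds meet at 3, so that is the treewidth.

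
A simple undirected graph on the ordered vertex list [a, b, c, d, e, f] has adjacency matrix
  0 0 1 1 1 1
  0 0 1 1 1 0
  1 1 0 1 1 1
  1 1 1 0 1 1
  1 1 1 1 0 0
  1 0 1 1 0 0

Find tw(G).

3

A width-3 tree decomposition is:
Bags: B1 = {a, c, d, e}  B2 = {a, c, d, f}  B3 = {b, c, d, e}
Tree: B1–B2, B1–B3
Every bag has size at most 4, so the width is 4 − 1 = 3 and tw(G) ≤ 3. Conversely, {a, c, d, e} is a clique of size 4, and the vertices of any clique must share a bag in every tree decomposition; so some bag has ≥ 4 vertices and tw(G) ≥ 3. Hence tw(G) = 3 exactly.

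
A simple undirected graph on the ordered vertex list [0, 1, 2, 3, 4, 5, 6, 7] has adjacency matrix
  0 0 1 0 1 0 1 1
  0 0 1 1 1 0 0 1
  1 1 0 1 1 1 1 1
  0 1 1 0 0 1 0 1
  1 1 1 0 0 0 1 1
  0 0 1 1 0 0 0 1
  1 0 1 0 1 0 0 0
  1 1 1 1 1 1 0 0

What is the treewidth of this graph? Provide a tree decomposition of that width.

Treewidth 3.
One such decomposition:
Bags: B1 = {1, 2, 4, 7}  B2 = {0, 2, 4, 7}  B3 = {0, 2, 4, 6}  B4 = {1, 2, 3, 7}  B5 = {2, 3, 5, 7}
Tree: B1–B2, B2–B3, B1–B4, B4–B5

Each bag holds 4 vertices, so the decomposition has width 3, which upper-bounds the treewidth. On the other hand G contains the 4-clique {0, 2, 4, 6}. A clique must lie in a single bag of any decomposition, so no decomposition can have width below 3. Hence tw(G) = 3 exactly.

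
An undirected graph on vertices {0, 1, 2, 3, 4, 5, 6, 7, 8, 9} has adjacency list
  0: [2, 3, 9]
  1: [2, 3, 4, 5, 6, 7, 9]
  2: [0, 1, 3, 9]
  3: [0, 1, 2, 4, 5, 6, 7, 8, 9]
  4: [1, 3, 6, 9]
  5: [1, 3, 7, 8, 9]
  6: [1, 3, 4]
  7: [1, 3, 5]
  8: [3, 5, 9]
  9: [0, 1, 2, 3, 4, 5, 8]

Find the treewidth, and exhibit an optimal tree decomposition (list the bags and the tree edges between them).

Treewidth 3.
One such decomposition:
Bags: B1 = {1, 3, 5, 9}  B2 = {1, 2, 3, 9}  B3 = {1, 3, 4, 9}  B4 = {3, 5, 8, 9}  B5 = {1, 3, 4, 6}  B6 = {0, 2, 3, 9}  B7 = {1, 3, 5, 7}
Tree: B1–B2, B2–B3, B1–B4, B3–B5, B2–B6, B1–B7

Each bag holds 4 vertices, so the decomposition has width 3, which upper-bounds the treewidth. For the lower bound, the 4 vertices {0, 2, 3, 9} are pairwise adjacent, and any tree decomposition puts a clique entirely inside one bag — forcing width ≥ 3. Therefore the treewidth is 3.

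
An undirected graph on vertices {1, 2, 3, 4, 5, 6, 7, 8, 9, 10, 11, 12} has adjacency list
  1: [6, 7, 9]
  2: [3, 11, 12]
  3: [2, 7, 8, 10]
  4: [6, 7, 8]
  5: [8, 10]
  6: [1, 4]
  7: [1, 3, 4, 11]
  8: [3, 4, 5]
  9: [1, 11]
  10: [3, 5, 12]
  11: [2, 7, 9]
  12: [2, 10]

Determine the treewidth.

A width-3 tree decomposition is:
Bags: B1 = {5, 8, 10, 12}  B2 = {3, 8, 10, 12}  B3 = {2, 3, 8, 12}  B4 = {2, 3, 4, 8}  B5 = {2, 3, 4, 7}  B6 = {2, 4, 7, 11}  B7 = {4, 6, 7, 11}  B8 = {1, 6, 7, 11}  B9 = {1, 6, 9, 11}
Tree: B1–B2, B2–B3, B3–B4, B4–B5, B5–B6, B6–B7, B7–B8, B8–B9
Each bag holds 4 vertices, so the decomposition has width 3, which upper-bounds the treewidth. For the lower bound: the 4 vertex sets {5,10,12}, {8}, {3}, {2,4,7,11} are disjoint, each induces a connected subgraph, and every pair is joined by at least one edge of G. Contracting each set to a single vertex therefore yields K_{4} as a minor, and since treewidth is minor-monotone, tw(G) ≥ tw(K_{4}) = 3. Hence tw(G) = 3 exactly.

3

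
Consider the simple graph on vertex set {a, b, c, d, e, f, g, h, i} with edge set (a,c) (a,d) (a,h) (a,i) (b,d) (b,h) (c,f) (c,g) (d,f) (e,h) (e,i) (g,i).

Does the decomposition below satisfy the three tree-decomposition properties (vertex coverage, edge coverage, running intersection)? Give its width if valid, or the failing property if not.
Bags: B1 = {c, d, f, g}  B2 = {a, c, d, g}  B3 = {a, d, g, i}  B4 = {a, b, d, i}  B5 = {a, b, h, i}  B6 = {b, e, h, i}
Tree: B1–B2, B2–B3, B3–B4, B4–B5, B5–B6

Every vertex of G appears in some bag (union = {a, b, c, d, e, f, g, h, i}); every edge is covered by a bag; and for each vertex v the set of bags containing v is connected in the bag tree. The decomposition is therefore valid. The largest bag has 4 vertices, so the width is 3.

Yes; width 3.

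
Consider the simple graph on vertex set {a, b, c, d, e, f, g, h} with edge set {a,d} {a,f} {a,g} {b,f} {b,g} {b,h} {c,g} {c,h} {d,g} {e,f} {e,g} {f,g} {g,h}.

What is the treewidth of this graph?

2

A width-2 tree decomposition is:
Bags: B1 = {b, f, g}  B2 = {e, f, g}  B3 = {b, g, h}  B4 = {a, f, g}  B5 = {a, d, g}  B6 = {c, g, h}
Tree: B1–B2, B1–B3, B1–B4, B4–B5, B3–B6
The largest bag has 3 vertices, giving width 2; this decomposition certifies tw(G) ≤ 2. For the lower bound, the 3 vertices {a, d, g} are pairwise adjacent, and any tree decomposition puts a clique entirely inside one bag — forcing width ≥ 2. Hence tw(G) = 2 exactly.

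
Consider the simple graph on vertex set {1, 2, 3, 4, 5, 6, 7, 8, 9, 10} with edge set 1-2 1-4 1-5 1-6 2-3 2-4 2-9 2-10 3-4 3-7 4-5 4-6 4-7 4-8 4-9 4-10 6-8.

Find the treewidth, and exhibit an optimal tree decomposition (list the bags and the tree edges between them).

Treewidth 2.
One such decomposition:
Bags: B1 = {2, 4, 10}  B2 = {2, 3, 4}  B3 = {3, 4, 7}  B4 = {1, 2, 4}  B5 = {2, 4, 9}  B6 = {1, 4, 5}  B7 = {1, 4, 6}  B8 = {4, 6, 8}
Tree: B1–B2, B2–B3, B2–B4, B4–B5, B4–B6, B6–B7, B7–B8

Every bag has size at most 3, so the width is 3 − 1 = 2 and tw(G) ≤ 2. For the lower bound, the 3 vertices {1, 2, 4} are pairwise adjacent, and any tree decomposition puts a clique entirely inside one bag — forcing width ≥ 2. Combining the bounds, tw(G) = 2.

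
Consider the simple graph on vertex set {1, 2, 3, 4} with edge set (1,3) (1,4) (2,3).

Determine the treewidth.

1

A width-1 tree decomposition is:
Bags: B1 = {2, 3}  B2 = {1, 3}  B3 = {1, 4}
Tree: B1–B2, B2–B3
Every bag has size at most 2, so the width is 2 − 1 = 1 and tw(G) ≤ 1. Any graph with an edge has treewidth ≥ 1, and G has the edge 2–3. Hence tw(G) = 1 exactly.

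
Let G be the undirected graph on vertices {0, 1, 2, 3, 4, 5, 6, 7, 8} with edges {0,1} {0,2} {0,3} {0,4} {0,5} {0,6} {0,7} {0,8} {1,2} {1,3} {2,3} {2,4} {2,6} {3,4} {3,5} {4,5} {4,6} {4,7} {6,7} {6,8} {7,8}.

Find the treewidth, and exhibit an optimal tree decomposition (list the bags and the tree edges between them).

Treewidth 3.
Bags: B1 = {0, 2, 3, 4}  B2 = {0, 3, 4, 5}  B3 = {0, 2, 4, 6}  B4 = {0, 4, 6, 7}  B5 = {0, 6, 7, 8}  B6 = {0, 1, 2, 3}
Tree: B1–B2, B1–B3, B3–B4, B4–B5, B1–B6

Every bag has size at most 4, so the width is 4 − 1 = 3 and tw(G) ≤ 3. Conversely, {0, 6, 7, 8} is a clique of size 4, and the vertices of any clique must share a bag in every tree decomposition; so some bag has ≥ 4 vertices and tw(G) ≥ 3. Therefore the treewidth is 3.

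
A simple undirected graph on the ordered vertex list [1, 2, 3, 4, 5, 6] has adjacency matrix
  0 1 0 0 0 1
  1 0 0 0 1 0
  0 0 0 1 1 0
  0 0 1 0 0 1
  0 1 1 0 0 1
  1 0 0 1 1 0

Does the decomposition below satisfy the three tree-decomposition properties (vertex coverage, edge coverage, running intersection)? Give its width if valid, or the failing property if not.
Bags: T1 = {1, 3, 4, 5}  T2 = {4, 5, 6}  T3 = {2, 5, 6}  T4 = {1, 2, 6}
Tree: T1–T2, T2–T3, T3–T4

A tree decomposition must satisfy three properties: every vertex lies in some bag; for every edge, both endpoints lie together in some bag; and for every vertex, the bags containing it form a connected subtree. Here bags containing vertex 1 are not connected in the tree, so the decomposition is invalid.

No — bags containing vertex 1 are not connected in the tree.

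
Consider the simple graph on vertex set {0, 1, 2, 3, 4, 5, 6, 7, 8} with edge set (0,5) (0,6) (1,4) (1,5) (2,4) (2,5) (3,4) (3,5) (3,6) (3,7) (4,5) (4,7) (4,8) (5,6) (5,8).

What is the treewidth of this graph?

2

A width-2 tree decomposition is:
Bags: B1 = {3, 5, 6}  B2 = {3, 4, 5}  B3 = {4, 5, 8}  B4 = {1, 4, 5}  B5 = {0, 5, 6}  B6 = {2, 4, 5}  B7 = {3, 4, 7}
Tree: B1–B2, B2–B3, B2–B4, B1–B5, B4–B6, B2–B7
Every bag has size at most 3, so the width is 3 − 1 = 2 and tw(G) ≤ 2. On the other hand G contains the 3-clique {0, 5, 6}. A clique must lie in a single bag of any decomposition, so no decomposition can have width below 2. Hence tw(G) = 2 exactly.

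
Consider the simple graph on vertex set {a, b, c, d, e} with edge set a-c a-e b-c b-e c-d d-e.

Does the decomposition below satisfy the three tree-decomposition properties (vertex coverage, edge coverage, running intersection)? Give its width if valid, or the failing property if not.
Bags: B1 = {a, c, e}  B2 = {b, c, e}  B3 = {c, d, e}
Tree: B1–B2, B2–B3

Yes; width 2.

Every vertex of G appears in some bag (union = {a, b, c, d, e}); every edge is covered by a bag; and for each vertex v the set of bags containing v is connected in the bag tree. The decomposition is therefore valid. The largest bag has 3 vertices, so the width is 2.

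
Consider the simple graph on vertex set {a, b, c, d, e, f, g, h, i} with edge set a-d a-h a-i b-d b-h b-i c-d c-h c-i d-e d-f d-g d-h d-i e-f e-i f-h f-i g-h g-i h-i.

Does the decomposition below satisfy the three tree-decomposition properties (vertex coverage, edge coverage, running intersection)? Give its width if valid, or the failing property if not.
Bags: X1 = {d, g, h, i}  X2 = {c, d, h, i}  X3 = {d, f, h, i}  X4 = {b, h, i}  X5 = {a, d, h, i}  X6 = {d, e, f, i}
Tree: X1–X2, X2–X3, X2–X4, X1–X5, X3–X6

No — edge (d,b) lies in no bag.

A tree decomposition must satisfy three properties: every vertex lies in some bag; for every edge, both endpoints lie together in some bag; and for every vertex, the bags containing it form a connected subtree. Here edge (d,b) lies in no bag, so the decomposition is invalid.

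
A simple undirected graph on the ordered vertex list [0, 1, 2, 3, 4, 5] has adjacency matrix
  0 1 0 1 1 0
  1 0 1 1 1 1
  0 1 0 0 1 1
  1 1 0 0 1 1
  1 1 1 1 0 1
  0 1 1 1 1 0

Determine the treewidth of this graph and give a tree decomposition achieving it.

Treewidth 3.
One optimal decomposition is:
Bags: B1 = {0, 1, 3, 4}  B2 = {1, 3, 4, 5}  B3 = {1, 2, 4, 5}
Tree: B1–B2, B2–B3

Each bag holds 4 vertices, so the decomposition has width 3, which upper-bounds the treewidth. For the lower bound, the 4 vertices {1, 2, 4, 5} are pairwise adjacent, and any tree decomposition puts a clique entirely inside one bag — forcing width ≥ 3. Therefore the treewidth is 3.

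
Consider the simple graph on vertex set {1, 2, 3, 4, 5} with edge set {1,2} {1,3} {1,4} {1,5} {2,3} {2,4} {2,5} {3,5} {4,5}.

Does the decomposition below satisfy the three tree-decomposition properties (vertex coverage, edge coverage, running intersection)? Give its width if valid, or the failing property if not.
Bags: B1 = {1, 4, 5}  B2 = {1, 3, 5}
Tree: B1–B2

No — vertex 2 appears in no bag.

A tree decomposition must satisfy three properties: every vertex lies in some bag; for every edge, both endpoints lie together in some bag; and for every vertex, the bags containing it form a connected subtree. Here vertex 2 appears in no bag, so the decomposition is invalid.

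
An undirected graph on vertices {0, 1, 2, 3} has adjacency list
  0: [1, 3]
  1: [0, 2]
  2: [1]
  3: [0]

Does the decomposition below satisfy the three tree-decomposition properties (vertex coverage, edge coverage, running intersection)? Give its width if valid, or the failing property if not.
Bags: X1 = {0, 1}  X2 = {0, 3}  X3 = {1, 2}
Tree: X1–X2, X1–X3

Yes; width 1.

Vertex coverage: the bags together contain {0, 1, 2, 3}, the full vertex set. Edge coverage: each edge of G has both endpoints in at least one bag. Running intersection: for every vertex, the bags containing it form a connected subtree. All three properties hold, so this is a valid tree decomposition of width max|bag| − 1 = 1, and hence tw(G) ≤ 1.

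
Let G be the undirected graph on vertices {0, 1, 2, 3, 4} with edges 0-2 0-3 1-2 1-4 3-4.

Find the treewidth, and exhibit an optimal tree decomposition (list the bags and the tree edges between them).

The largest bag has 3 vertices, giving width 2; this decomposition certifies tw(G) ≤ 2. For the lower bound, G contains the cycle 2–0–3–4–1–2, so G is not a forest; only forests have treewidth ≤ 1, hence tw(G) ≥ 2. Therefore the treewidth is 2.

Treewidth 2.
One optimal decomposition is:
Bags: B1 = {0, 2, 3}  B2 = {2, 3, 4}  B3 = {1, 2, 4}
Tree: B1–B2, B2–B3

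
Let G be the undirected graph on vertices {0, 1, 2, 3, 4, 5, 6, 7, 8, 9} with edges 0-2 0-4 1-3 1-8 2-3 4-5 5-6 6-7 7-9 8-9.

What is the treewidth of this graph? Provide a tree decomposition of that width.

Treewidth 2.
One optimal decomposition is:
Bags: B1 = {5, 6, 7}  B2 = {5, 7, 9}  B3 = {5, 8, 9}  B4 = {1, 5, 8}  B5 = {1, 3, 5}  B6 = {2, 3, 5}  B7 = {0, 2, 5}  B8 = {0, 4, 5}
Tree: B1–B2, B2–B3, B3–B4, B4–B5, B5–B6, B6–B7, B7–B8

Every bag has size at most 3, so the width is 3 − 1 = 2 and tw(G) ≤ 2. Since 5–6–7–9–8–1–3–2–0–4–5 is a cycle in G, G is not acyclic. Forests are exactly the graphs of treewidth ≤ 1, so tw(G) ≥ 2. Hence tw(G) = 2 exactly.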